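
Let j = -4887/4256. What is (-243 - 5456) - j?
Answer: -24250057/4256 ≈ -5697.9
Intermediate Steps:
j = -4887/4256 (j = -4887*1/4256 = -4887/4256 ≈ -1.1483)
(-243 - 5456) - j = (-243 - 5456) - 1*(-4887/4256) = -5699 + 4887/4256 = -24250057/4256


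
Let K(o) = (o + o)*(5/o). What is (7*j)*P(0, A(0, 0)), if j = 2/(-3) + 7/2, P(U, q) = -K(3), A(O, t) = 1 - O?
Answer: -595/3 ≈ -198.33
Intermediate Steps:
K(o) = 10 (K(o) = (2*o)*(5/o) = 10)
P(U, q) = -10 (P(U, q) = -1*10 = -10)
j = 17/6 (j = 2*(-⅓) + 7*(½) = -⅔ + 7/2 = 17/6 ≈ 2.8333)
(7*j)*P(0, A(0, 0)) = (7*(17/6))*(-10) = (119/6)*(-10) = -595/3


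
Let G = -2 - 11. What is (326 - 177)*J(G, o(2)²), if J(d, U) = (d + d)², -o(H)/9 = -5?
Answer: 100724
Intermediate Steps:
G = -13
o(H) = 45 (o(H) = -9*(-5) = 45)
J(d, U) = 4*d² (J(d, U) = (2*d)² = 4*d²)
(326 - 177)*J(G, o(2)²) = (326 - 177)*(4*(-13)²) = 149*(4*169) = 149*676 = 100724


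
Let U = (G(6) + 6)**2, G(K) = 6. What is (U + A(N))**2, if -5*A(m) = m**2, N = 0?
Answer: 20736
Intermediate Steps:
U = 144 (U = (6 + 6)**2 = 12**2 = 144)
A(m) = -m**2/5
(U + A(N))**2 = (144 - 1/5*0**2)**2 = (144 - 1/5*0)**2 = (144 + 0)**2 = 144**2 = 20736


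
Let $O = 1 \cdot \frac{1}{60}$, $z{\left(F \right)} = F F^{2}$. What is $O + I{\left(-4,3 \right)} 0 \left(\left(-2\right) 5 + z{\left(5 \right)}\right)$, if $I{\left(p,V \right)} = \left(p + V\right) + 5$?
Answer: $\frac{1}{60} \approx 0.016667$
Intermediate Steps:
$z{\left(F \right)} = F^{3}$
$I{\left(p,V \right)} = 5 + V + p$ ($I{\left(p,V \right)} = \left(V + p\right) + 5 = 5 + V + p$)
$O = \frac{1}{60}$ ($O = 1 \cdot \frac{1}{60} = \frac{1}{60} \approx 0.016667$)
$O + I{\left(-4,3 \right)} 0 \left(\left(-2\right) 5 + z{\left(5 \right)}\right) = \frac{1}{60} + \left(5 + 3 - 4\right) 0 \left(\left(-2\right) 5 + 5^{3}\right) = \frac{1}{60} + 4 \cdot 0 \left(-10 + 125\right) = \frac{1}{60} + 4 \cdot 0 \cdot 115 = \frac{1}{60} + 4 \cdot 0 = \frac{1}{60} + 0 = \frac{1}{60}$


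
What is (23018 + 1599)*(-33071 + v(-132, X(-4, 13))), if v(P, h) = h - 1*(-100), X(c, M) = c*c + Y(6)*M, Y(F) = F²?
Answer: -799732479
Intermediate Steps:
X(c, M) = c² + 36*M (X(c, M) = c*c + 6²*M = c² + 36*M)
v(P, h) = 100 + h (v(P, h) = h + 100 = 100 + h)
(23018 + 1599)*(-33071 + v(-132, X(-4, 13))) = (23018 + 1599)*(-33071 + (100 + ((-4)² + 36*13))) = 24617*(-33071 + (100 + (16 + 468))) = 24617*(-33071 + (100 + 484)) = 24617*(-33071 + 584) = 24617*(-32487) = -799732479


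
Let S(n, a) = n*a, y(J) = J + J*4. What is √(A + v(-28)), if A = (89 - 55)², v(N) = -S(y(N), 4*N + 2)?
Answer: 2*I*√3561 ≈ 119.35*I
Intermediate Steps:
y(J) = 5*J (y(J) = J + 4*J = 5*J)
S(n, a) = a*n
v(N) = -5*N*(2 + 4*N) (v(N) = -(4*N + 2)*5*N = -(2 + 4*N)*5*N = -5*N*(2 + 4*N))
A = 1156 (A = 34² = 1156)
√(A + v(-28)) = √(1156 - 10*(-28)*(1 + 2*(-28))) = √(1156 - 10*(-28)*(1 - 56)) = √(1156 - 10*(-28)*(-55)) = √(1156 - 15400) = √(-14244) = 2*I*√3561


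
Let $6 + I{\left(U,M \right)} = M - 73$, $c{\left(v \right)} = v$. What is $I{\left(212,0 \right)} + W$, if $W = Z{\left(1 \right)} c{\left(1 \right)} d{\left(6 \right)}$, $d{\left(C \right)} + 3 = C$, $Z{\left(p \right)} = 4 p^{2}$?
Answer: $-67$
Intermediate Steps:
$d{\left(C \right)} = -3 + C$
$I{\left(U,M \right)} = -79 + M$ ($I{\left(U,M \right)} = -6 + \left(M - 73\right) = -6 + \left(-73 + M\right) = -79 + M$)
$W = 12$ ($W = 4 \cdot 1^{2} \cdot 1 \left(-3 + 6\right) = 4 \cdot 1 \cdot 1 \cdot 3 = 4 \cdot 1 \cdot 3 = 4 \cdot 3 = 12$)
$I{\left(212,0 \right)} + W = \left(-79 + 0\right) + 12 = -79 + 12 = -67$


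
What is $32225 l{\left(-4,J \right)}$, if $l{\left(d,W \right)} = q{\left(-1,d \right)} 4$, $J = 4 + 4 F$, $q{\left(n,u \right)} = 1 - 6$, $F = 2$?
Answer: $-644500$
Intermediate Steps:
$q{\left(n,u \right)} = -5$ ($q{\left(n,u \right)} = 1 - 6 = -5$)
$J = 12$ ($J = 4 + 4 \cdot 2 = 4 + 8 = 12$)
$l{\left(d,W \right)} = -20$ ($l{\left(d,W \right)} = \left(-5\right) 4 = -20$)
$32225 l{\left(-4,J \right)} = 32225 \left(-20\right) = -644500$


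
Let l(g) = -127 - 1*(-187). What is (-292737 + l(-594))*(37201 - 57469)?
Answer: 5931977436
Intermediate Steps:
l(g) = 60 (l(g) = -127 + 187 = 60)
(-292737 + l(-594))*(37201 - 57469) = (-292737 + 60)*(37201 - 57469) = -292677*(-20268) = 5931977436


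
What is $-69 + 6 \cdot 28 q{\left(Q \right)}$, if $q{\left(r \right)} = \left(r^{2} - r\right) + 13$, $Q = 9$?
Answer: $14211$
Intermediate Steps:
$q{\left(r \right)} = 13 + r^{2} - r$
$-69 + 6 \cdot 28 q{\left(Q \right)} = -69 + 6 \cdot 28 \left(13 + 9^{2} - 9\right) = -69 + 168 \left(13 + 81 - 9\right) = -69 + 168 \cdot 85 = -69 + 14280 = 14211$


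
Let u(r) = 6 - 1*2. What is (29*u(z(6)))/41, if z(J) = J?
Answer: 116/41 ≈ 2.8293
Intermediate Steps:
u(r) = 4 (u(r) = 6 - 2 = 4)
(29*u(z(6)))/41 = (29*4)/41 = 116*(1/41) = 116/41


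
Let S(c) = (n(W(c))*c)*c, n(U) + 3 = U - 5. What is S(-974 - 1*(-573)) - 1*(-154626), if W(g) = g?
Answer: -65612983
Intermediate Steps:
n(U) = -8 + U (n(U) = -3 + (U - 5) = -3 + (-5 + U) = -8 + U)
S(c) = c²*(-8 + c) (S(c) = ((-8 + c)*c)*c = (c*(-8 + c))*c = c²*(-8 + c))
S(-974 - 1*(-573)) - 1*(-154626) = (-974 - 1*(-573))²*(-8 + (-974 - 1*(-573))) - 1*(-154626) = (-974 + 573)²*(-8 + (-974 + 573)) + 154626 = (-401)²*(-8 - 401) + 154626 = 160801*(-409) + 154626 = -65767609 + 154626 = -65612983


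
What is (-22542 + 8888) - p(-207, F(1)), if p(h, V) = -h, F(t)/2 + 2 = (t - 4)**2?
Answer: -13861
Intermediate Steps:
F(t) = -4 + 2*(-4 + t)**2 (F(t) = -4 + 2*(t - 4)**2 = -4 + 2*(-4 + t)**2)
(-22542 + 8888) - p(-207, F(1)) = (-22542 + 8888) - (-1)*(-207) = -13654 - 1*207 = -13654 - 207 = -13861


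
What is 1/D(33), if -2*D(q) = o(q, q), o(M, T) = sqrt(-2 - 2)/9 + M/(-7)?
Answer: 37422/88405 + 1764*I/88405 ≈ 0.4233 + 0.019954*I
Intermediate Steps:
o(M, T) = -M/7 + 2*I/9 (o(M, T) = sqrt(-4)*(1/9) + M*(-1/7) = (2*I)*(1/9) - M/7 = 2*I/9 - M/7 = -M/7 + 2*I/9)
D(q) = -I/9 + q/14 (D(q) = -(-q/7 + 2*I/9)/2 = -I/9 + q/14)
1/D(33) = 1/(-I/9 + (1/14)*33) = 1/(-I/9 + 33/14) = 1/(33/14 - I/9) = 15876*(33/14 + I/9)/88405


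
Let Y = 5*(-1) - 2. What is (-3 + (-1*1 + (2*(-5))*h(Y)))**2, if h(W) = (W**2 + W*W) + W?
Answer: 835396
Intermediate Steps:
Y = -7 (Y = -5 - 2 = -7)
h(W) = W + 2*W**2 (h(W) = (W**2 + W**2) + W = 2*W**2 + W = W + 2*W**2)
(-3 + (-1*1 + (2*(-5))*h(Y)))**2 = (-3 + (-1*1 + (2*(-5))*(-7*(1 + 2*(-7)))))**2 = (-3 + (-1 - (-70)*(1 - 14)))**2 = (-3 + (-1 - (-70)*(-13)))**2 = (-3 + (-1 - 10*91))**2 = (-3 + (-1 - 910))**2 = (-3 - 911)**2 = (-914)**2 = 835396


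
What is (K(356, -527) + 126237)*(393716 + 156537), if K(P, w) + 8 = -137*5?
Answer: 69080962632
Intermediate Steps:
K(P, w) = -693 (K(P, w) = -8 - 137*5 = -8 - 685 = -693)
(K(356, -527) + 126237)*(393716 + 156537) = (-693 + 126237)*(393716 + 156537) = 125544*550253 = 69080962632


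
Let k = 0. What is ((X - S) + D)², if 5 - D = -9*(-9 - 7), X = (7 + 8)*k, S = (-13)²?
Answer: 94864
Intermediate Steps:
S = 169
X = 0 (X = (7 + 8)*0 = 15*0 = 0)
D = -139 (D = 5 - (-9)*(-9 - 7) = 5 - (-9)*(-16) = 5 - 1*144 = 5 - 144 = -139)
((X - S) + D)² = ((0 - 1*169) - 139)² = ((0 - 169) - 139)² = (-169 - 139)² = (-308)² = 94864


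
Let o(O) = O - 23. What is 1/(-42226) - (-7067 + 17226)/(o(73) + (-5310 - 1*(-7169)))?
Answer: -428975843/80609434 ≈ -5.3217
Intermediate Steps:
o(O) = -23 + O
1/(-42226) - (-7067 + 17226)/(o(73) + (-5310 - 1*(-7169))) = 1/(-42226) - (-7067 + 17226)/((-23 + 73) + (-5310 - 1*(-7169))) = -1/42226 - 10159/(50 + (-5310 + 7169)) = -1/42226 - 10159/(50 + 1859) = -1/42226 - 10159/1909 = -428975843/80609434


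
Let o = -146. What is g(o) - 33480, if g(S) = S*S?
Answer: -12164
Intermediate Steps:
g(S) = S**2
g(o) - 33480 = (-146)**2 - 33480 = 21316 - 33480 = -12164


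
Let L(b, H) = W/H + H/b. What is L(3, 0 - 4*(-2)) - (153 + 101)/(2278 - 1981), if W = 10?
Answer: 3637/1188 ≈ 3.0614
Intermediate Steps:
L(b, H) = 10/H + H/b
L(3, 0 - 4*(-2)) - (153 + 101)/(2278 - 1981) = (10/(0 - 4*(-2)) + (0 - 4*(-2))/3) - (153 + 101)/(2278 - 1981) = (10/(0 + 8) + (0 + 8)*(⅓)) - 254/297 = (10/8 + 8*(⅓)) - 254/297 = (10*(⅛) + 8/3) - 1*254/297 = (5/4 + 8/3) - 254/297 = 47/12 - 254/297 = 3637/1188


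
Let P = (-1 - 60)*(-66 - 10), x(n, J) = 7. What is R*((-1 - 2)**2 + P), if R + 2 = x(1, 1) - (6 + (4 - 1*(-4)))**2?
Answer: -887195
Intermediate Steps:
P = 4636 (P = -61*(-76) = 4636)
R = -191 (R = -2 + (7 - (6 + (4 - 1*(-4)))**2) = -2 + (7 - (6 + (4 + 4))**2) = -2 + (7 - (6 + 8)**2) = -2 + (7 - 1*14**2) = -2 + (7 - 1*196) = -2 + (7 - 196) = -2 - 189 = -191)
R*((-1 - 2)**2 + P) = -191*((-1 - 2)**2 + 4636) = -191*((-3)**2 + 4636) = -191*(9 + 4636) = -191*4645 = -887195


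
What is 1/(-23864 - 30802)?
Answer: -1/54666 ≈ -1.8293e-5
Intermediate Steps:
1/(-23864 - 30802) = 1/(-54666) = -1/54666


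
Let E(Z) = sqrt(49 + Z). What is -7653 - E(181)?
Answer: -7653 - sqrt(230) ≈ -7668.2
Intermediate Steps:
-7653 - E(181) = -7653 - sqrt(49 + 181) = -7653 - sqrt(230)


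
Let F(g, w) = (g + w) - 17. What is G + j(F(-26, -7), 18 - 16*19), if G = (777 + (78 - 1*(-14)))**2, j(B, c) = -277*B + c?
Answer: 768725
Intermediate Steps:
F(g, w) = -17 + g + w
j(B, c) = c - 277*B
G = 755161 (G = (777 + (78 + 14))**2 = (777 + 92)**2 = 869**2 = 755161)
G + j(F(-26, -7), 18 - 16*19) = 755161 + ((18 - 16*19) - 277*(-17 - 26 - 7)) = 755161 + ((18 - 304) - 277*(-50)) = 755161 + (-286 + 13850) = 755161 + 13564 = 768725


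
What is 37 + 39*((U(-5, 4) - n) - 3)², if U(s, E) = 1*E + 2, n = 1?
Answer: 193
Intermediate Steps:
U(s, E) = 2 + E (U(s, E) = E + 2 = 2 + E)
37 + 39*((U(-5, 4) - n) - 3)² = 37 + 39*(((2 + 4) - 1*1) - 3)² = 37 + 39*((6 - 1) - 3)² = 37 + 39*(5 - 3)² = 37 + 39*2² = 37 + 39*4 = 37 + 156 = 193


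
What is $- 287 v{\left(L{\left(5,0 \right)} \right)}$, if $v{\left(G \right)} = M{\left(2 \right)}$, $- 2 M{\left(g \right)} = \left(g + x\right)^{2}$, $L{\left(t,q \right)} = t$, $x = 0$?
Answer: $574$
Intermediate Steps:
$M{\left(g \right)} = - \frac{g^{2}}{2}$ ($M{\left(g \right)} = - \frac{\left(g + 0\right)^{2}}{2} = - \frac{g^{2}}{2}$)
$v{\left(G \right)} = -2$ ($v{\left(G \right)} = - \frac{2^{2}}{2} = \left(- \frac{1}{2}\right) 4 = -2$)
$- 287 v{\left(L{\left(5,0 \right)} \right)} = \left(-287\right) \left(-2\right) = 574$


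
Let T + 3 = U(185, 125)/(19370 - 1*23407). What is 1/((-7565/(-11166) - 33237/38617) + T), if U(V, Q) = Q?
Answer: -1740743992614/5595001112861 ≈ -0.31112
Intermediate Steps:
T = -12236/4037 (T = -3 + 125/(19370 - 1*23407) = -3 + 125/(19370 - 23407) = -3 + 125/(-4037) = -3 + 125*(-1/4037) = -3 - 125/4037 = -12236/4037 ≈ -3.0310)
1/((-7565/(-11166) - 33237/38617) + T) = 1/((-7565/(-11166) - 33237/38617) - 12236/4037) = 1/((-7565*(-1/11166) - 33237*1/38617) - 12236/4037) = 1/((7565/11166 - 33237/38617) - 12236/4037) = 1/(-78986737/431197422 - 12236/4037) = 1/(-5595001112861/1740743992614) = -1740743992614/5595001112861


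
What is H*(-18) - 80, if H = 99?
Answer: -1862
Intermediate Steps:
H*(-18) - 80 = 99*(-18) - 80 = -1782 - 80 = -1862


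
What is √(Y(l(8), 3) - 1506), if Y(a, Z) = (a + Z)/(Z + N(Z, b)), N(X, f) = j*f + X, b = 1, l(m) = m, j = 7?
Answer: I*√254371/13 ≈ 38.796*I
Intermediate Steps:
N(X, f) = X + 7*f (N(X, f) = 7*f + X = X + 7*f)
Y(a, Z) = (Z + a)/(7 + 2*Z) (Y(a, Z) = (a + Z)/(Z + (Z + 7*1)) = (Z + a)/(Z + (Z + 7)) = (Z + a)/(Z + (7 + Z)) = (Z + a)/(7 + 2*Z))
√(Y(l(8), 3) - 1506) = √((3 + 8)/(7 + 2*3) - 1506) = √(11/(7 + 6) - 1506) = √(11/13 - 1506) = √(-19567/13) = I*√254371/13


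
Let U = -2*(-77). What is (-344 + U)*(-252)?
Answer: 47880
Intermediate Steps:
U = 154
(-344 + U)*(-252) = (-344 + 154)*(-252) = -190*(-252) = 47880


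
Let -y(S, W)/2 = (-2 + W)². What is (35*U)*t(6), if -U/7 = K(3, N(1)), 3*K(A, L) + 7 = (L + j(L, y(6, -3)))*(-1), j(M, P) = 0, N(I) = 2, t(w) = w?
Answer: 4410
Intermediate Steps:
y(S, W) = -2*(-2 + W)²
K(A, L) = -7/3 - L/3 (K(A, L) = -7/3 + ((L + 0)*(-1))/3 = -7/3 + (L*(-1))/3 = -7/3 + (-L)/3 = -7/3 - L/3)
U = 21 (U = -7*(-7/3 - ⅓*2) = -7*(-7/3 - ⅔) = -7*(-3) = 21)
(35*U)*t(6) = (35*21)*6 = 735*6 = 4410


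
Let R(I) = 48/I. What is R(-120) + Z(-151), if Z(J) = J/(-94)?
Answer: 567/470 ≈ 1.2064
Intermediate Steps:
Z(J) = -J/94 (Z(J) = J*(-1/94) = -J/94)
R(-120) + Z(-151) = 48/(-120) - 1/94*(-151) = 48*(-1/120) + 151/94 = -⅖ + 151/94 = 567/470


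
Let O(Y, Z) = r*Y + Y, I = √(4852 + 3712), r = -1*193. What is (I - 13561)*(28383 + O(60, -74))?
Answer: -228679143 + 33726*√2141 ≈ -2.2712e+8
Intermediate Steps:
r = -193
I = 2*√2141 (I = √8564 = 2*√2141 ≈ 92.542)
O(Y, Z) = -192*Y (O(Y, Z) = -193*Y + Y = -192*Y)
(I - 13561)*(28383 + O(60, -74)) = (2*√2141 - 13561)*(28383 - 192*60) = (-13561 + 2*√2141)*(28383 - 11520) = (-13561 + 2*√2141)*16863 = -228679143 + 33726*√2141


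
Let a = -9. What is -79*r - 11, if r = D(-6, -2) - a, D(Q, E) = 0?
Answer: -722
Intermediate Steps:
r = 9 (r = 0 - 1*(-9) = 0 + 9 = 9)
-79*r - 11 = -79*9 - 11 = -711 - 11 = -722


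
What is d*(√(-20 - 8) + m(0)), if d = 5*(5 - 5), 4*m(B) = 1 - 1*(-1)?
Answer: 0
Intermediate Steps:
m(B) = ½ (m(B) = (1 - 1*(-1))/4 = (1 + 1)/4 = (¼)*2 = ½)
d = 0 (d = 5*0 = 0)
d*(√(-20 - 8) + m(0)) = 0*(√(-20 - 8) + ½) = 0*(√(-28) + ½) = 0*(2*I*√7 + ½) = 0*(½ + 2*I*√7) = 0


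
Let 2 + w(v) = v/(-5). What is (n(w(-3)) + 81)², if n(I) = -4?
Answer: 5929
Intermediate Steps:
w(v) = -2 - v/5 (w(v) = -2 + v/(-5) = -2 + v*(-⅕) = -2 - v/5)
(n(w(-3)) + 81)² = (-4 + 81)² = 77² = 5929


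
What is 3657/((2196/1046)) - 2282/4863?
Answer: 344389691/197762 ≈ 1741.4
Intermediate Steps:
3657/((2196/1046)) - 2282/4863 = 3657/((2196*(1/1046))) - 2282*1/4863 = 3657/(1098/523) - 2282/4863 = 3657*(523/1098) - 2282/4863 = 637537/366 - 2282/4863 = 344389691/197762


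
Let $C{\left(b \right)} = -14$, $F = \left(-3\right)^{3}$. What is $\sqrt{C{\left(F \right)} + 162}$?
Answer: $2 \sqrt{37} \approx 12.166$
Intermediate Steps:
$F = -27$
$\sqrt{C{\left(F \right)} + 162} = \sqrt{-14 + 162} = \sqrt{148} = 2 \sqrt{37}$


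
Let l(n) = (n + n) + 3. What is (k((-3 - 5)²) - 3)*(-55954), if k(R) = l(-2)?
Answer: 223816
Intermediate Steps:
l(n) = 3 + 2*n (l(n) = 2*n + 3 = 3 + 2*n)
k(R) = -1 (k(R) = 3 + 2*(-2) = 3 - 4 = -1)
(k((-3 - 5)²) - 3)*(-55954) = (-1 - 3)*(-55954) = -4*(-55954) = 223816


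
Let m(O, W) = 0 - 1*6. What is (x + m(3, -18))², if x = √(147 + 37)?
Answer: 220 - 24*√46 ≈ 57.224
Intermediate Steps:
m(O, W) = -6 (m(O, W) = 0 - 6 = -6)
x = 2*√46 (x = √184 = 2*√46 ≈ 13.565)
(x + m(3, -18))² = (2*√46 - 6)² = (-6 + 2*√46)²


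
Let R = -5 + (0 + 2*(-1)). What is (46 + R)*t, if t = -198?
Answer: -7722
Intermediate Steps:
R = -7 (R = -5 + (0 - 2) = -5 - 2 = -7)
(46 + R)*t = (46 - 7)*(-198) = 39*(-198) = -7722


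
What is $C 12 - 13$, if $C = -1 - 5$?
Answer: $-85$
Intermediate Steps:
$C = -6$
$C 12 - 13 = \left(-6\right) 12 - 13 = -72 - 13 = -85$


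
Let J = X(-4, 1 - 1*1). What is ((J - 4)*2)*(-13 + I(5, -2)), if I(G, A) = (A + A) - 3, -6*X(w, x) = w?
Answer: 400/3 ≈ 133.33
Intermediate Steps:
X(w, x) = -w/6
J = ⅔ (J = -⅙*(-4) = ⅔ ≈ 0.66667)
I(G, A) = -3 + 2*A (I(G, A) = 2*A - 3 = -3 + 2*A)
((J - 4)*2)*(-13 + I(5, -2)) = ((⅔ - 4)*2)*(-13 + (-3 + 2*(-2))) = (-10/3*2)*(-13 + (-3 - 4)) = -20*(-13 - 7)/3 = -20/3*(-20) = 400/3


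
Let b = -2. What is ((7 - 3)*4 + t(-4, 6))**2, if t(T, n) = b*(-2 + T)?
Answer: 784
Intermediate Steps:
t(T, n) = 4 - 2*T (t(T, n) = -2*(-2 + T) = 4 - 2*T)
((7 - 3)*4 + t(-4, 6))**2 = ((7 - 3)*4 + (4 - 2*(-4)))**2 = (4*4 + (4 + 8))**2 = (16 + 12)**2 = 28**2 = 784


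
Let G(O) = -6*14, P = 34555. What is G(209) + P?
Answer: 34471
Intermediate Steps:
G(O) = -84
G(209) + P = -84 + 34555 = 34471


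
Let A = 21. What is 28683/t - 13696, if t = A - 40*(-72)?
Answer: -13234471/967 ≈ -13686.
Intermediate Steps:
t = 2901 (t = 21 - 40*(-72) = 21 + 2880 = 2901)
28683/t - 13696 = 28683/2901 - 13696 = 28683*(1/2901) - 13696 = 9561/967 - 13696 = -13234471/967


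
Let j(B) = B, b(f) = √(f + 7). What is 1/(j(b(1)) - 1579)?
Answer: -1579/2493233 - 2*√2/2493233 ≈ -0.00063445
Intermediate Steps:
b(f) = √(7 + f)
1/(j(b(1)) - 1579) = 1/(√(7 + 1) - 1579) = 1/(√8 - 1579) = 1/(2*√2 - 1579) = 1/(-1579 + 2*√2)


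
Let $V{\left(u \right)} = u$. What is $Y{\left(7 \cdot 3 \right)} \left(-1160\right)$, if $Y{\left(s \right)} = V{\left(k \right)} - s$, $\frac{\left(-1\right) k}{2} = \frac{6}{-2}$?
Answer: $17400$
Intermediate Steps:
$k = 6$ ($k = - 2 \frac{6}{-2} = - 2 \cdot 6 \left(- \frac{1}{2}\right) = \left(-2\right) \left(-3\right) = 6$)
$Y{\left(s \right)} = 6 - s$
$Y{\left(7 \cdot 3 \right)} \left(-1160\right) = \left(6 - 7 \cdot 3\right) \left(-1160\right) = \left(6 - 21\right) \left(-1160\right) = \left(-15\right) \left(-1160\right) = 17400$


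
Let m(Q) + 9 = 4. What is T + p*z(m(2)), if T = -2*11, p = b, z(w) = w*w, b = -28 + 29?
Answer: 3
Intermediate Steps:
m(Q) = -5 (m(Q) = -9 + 4 = -5)
b = 1
z(w) = w²
p = 1
T = -22
T + p*z(m(2)) = -22 + 1*(-5)² = -22 + 1*25 = -22 + 25 = 3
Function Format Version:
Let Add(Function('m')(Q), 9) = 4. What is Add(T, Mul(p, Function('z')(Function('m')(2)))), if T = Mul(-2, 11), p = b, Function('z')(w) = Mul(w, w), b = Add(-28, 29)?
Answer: 3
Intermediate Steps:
Function('m')(Q) = -5 (Function('m')(Q) = Add(-9, 4) = -5)
b = 1
Function('z')(w) = Pow(w, 2)
p = 1
T = -22
Add(T, Mul(p, Function('z')(Function('m')(2)))) = Add(-22, Mul(1, Pow(-5, 2))) = Add(-22, Mul(1, 25)) = Add(-22, 25) = 3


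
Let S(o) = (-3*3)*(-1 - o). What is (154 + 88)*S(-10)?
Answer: -19602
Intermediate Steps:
S(o) = 9 + 9*o (S(o) = -9*(-1 - o) = 9 + 9*o)
(154 + 88)*S(-10) = (154 + 88)*(9 + 9*(-10)) = 242*(9 - 90) = 242*(-81) = -19602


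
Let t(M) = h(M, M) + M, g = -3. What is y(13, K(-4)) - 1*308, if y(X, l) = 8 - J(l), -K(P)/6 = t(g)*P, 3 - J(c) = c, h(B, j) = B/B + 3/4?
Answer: -333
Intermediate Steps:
h(B, j) = 7/4 (h(B, j) = 1 + 3*(¼) = 1 + ¾ = 7/4)
J(c) = 3 - c
t(M) = 7/4 + M
K(P) = 15*P/2 (K(P) = -6*(7/4 - 3)*P = -(-15)*P/2 = 15*P/2)
y(X, l) = 5 + l (y(X, l) = 8 - (3 - l) = 8 + (-3 + l) = 5 + l)
y(13, K(-4)) - 1*308 = (5 + (15/2)*(-4)) - 1*308 = (5 - 30) - 308 = -25 - 308 = -333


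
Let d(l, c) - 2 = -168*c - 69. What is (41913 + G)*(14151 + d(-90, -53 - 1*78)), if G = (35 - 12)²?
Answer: 1531816664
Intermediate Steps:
G = 529 (G = 23² = 529)
d(l, c) = -67 - 168*c (d(l, c) = 2 + (-168*c - 69) = 2 + (-69 - 168*c) = -67 - 168*c)
(41913 + G)*(14151 + d(-90, -53 - 1*78)) = (41913 + 529)*(14151 + (-67 - 168*(-53 - 1*78))) = 42442*(14151 + (-67 - 168*(-53 - 78))) = 42442*(14151 + (-67 - 168*(-131))) = 42442*(14151 + (-67 + 22008)) = 42442*(14151 + 21941) = 42442*36092 = 1531816664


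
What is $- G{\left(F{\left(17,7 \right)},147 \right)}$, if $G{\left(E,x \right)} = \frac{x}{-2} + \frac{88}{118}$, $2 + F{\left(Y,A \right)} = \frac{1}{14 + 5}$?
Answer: $\frac{8585}{118} \approx 72.754$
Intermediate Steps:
$F{\left(Y,A \right)} = - \frac{37}{19}$ ($F{\left(Y,A \right)} = -2 + \frac{1}{14 + 5} = -2 + \frac{1}{19} = - \frac{37}{19}$)
$G{\left(E,x \right)} = \frac{44}{59} - \frac{x}{2}$ ($G{\left(E,x \right)} = x \left(- \frac{1}{2}\right) + 88 \cdot \frac{1}{118} = - \frac{x}{2} + \frac{44}{59} = \frac{44}{59} - \frac{x}{2}$)
$- G{\left(F{\left(17,7 \right)},147 \right)} = - (\frac{44}{59} - \frac{147}{2}) = \left(-1\right) \left(- \frac{8585}{118}\right) = \frac{8585}{118}$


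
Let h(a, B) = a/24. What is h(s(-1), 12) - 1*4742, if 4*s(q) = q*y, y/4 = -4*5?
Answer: -28447/6 ≈ -4741.2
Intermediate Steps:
y = -80 (y = 4*(-4*5) = 4*(-20) = -80)
s(q) = -20*q (s(q) = (q*(-80))/4 = (-80*q)/4 = -20*q)
h(a, B) = a/24 (h(a, B) = a*(1/24) = a/24)
h(s(-1), 12) - 1*4742 = (-20*(-1))/24 - 1*4742 = (1/24)*20 - 4742 = 5/6 - 4742 = -28447/6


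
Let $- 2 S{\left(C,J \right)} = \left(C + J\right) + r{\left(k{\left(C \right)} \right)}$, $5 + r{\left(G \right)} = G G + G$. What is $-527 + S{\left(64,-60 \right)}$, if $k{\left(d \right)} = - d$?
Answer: $- \frac{5085}{2} \approx -2542.5$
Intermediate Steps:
$r{\left(G \right)} = -5 + G + G^{2}$ ($r{\left(G \right)} = -5 + \left(G G + G\right) = -5 + \left(G^{2} + G\right) = -5 + \left(G + G^{2}\right) = -5 + G + G^{2}$)
$S{\left(C,J \right)} = \frac{5}{2} - \frac{J}{2} - \frac{C^{2}}{2}$ ($S{\left(C,J \right)} = - \frac{\left(C + J\right) - \left(5 + C - C^{2}\right)}{2} = - \frac{-5 + J + C^{2}}{2} = \frac{5}{2} - \frac{J}{2} - \frac{C^{2}}{2}$)
$-527 + S{\left(64,-60 \right)} = -527 - \left(- \frac{65}{2} + 2048\right) = -527 + \left(\frac{5}{2} + 30 - 2048\right) = -527 - \frac{4031}{2} = - \frac{5085}{2}$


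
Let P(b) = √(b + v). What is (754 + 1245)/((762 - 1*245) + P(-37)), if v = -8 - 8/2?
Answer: 1033483/267338 - 13993*I/267338 ≈ 3.8658 - 0.052342*I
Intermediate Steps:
v = -12 (v = -8 - 8*½ = -8 - 4 = -12)
P(b) = √(-12 + b) (P(b) = √(b - 12) = √(-12 + b))
(754 + 1245)/((762 - 1*245) + P(-37)) = (754 + 1245)/((762 - 1*245) + √(-12 - 37)) = 1999/((762 - 245) + √(-49)) = 1999/(517 + 7*I) = ((517 - 7*I)/267338)*1999 = 1999*(517 - 7*I)/267338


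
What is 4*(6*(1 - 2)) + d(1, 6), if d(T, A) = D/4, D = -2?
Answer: -49/2 ≈ -24.500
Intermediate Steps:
d(T, A) = -½ (d(T, A) = -2/4 = -2*¼ = -½)
4*(6*(1 - 2)) + d(1, 6) = 4*(6*(1 - 2)) - ½ = 4*(6*(-1)) - ½ = 4*(-6) - ½ = -24 - ½ = -49/2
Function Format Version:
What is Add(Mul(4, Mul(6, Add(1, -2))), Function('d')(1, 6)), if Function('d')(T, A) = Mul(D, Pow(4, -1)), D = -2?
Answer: Rational(-49, 2) ≈ -24.500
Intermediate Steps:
Function('d')(T, A) = Rational(-1, 2) (Function('d')(T, A) = Mul(-2, Pow(4, -1)) = Mul(-2, Rational(1, 4)) = Rational(-1, 2))
Add(Mul(4, Mul(6, Add(1, -2))), Function('d')(1, 6)) = Add(Mul(4, Mul(6, Add(1, -2))), Rational(-1, 2)) = Add(Mul(4, Mul(6, -1)), Rational(-1, 2)) = Add(Mul(4, -6), Rational(-1, 2)) = Add(-24, Rational(-1, 2)) = Rational(-49, 2)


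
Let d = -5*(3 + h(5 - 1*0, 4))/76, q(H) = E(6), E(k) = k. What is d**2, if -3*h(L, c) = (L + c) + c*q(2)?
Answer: 100/361 ≈ 0.27701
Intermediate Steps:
q(H) = 6
h(L, c) = -7*c/3 - L/3 (h(L, c) = -((L + c) + c*6)/3 = -((L + c) + 6*c)/3 = -(L + 7*c)/3 = -7*c/3 - L/3)
d = 10/19 (d = -5*(3 + (-7/3*4 - (5 - 1*0)/3))/76 = -5*(3 + (-28/3 - (5 + 0)/3))*(1/76) = -5*(3 + (-28/3 - 1/3*5))*(1/76) = -5*(3 + (-28/3 - 5/3))*(1/76) = -5*(3 - 11)*(1/76) = -5*(-8)*(1/76) = 40*(1/76) = 10/19 ≈ 0.52632)
d**2 = (10/19)**2 = 100/361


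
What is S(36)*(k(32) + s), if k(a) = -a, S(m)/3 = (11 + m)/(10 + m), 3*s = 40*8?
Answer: 5264/23 ≈ 228.87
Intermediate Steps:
s = 320/3 (s = (40*8)/3 = (⅓)*320 = 320/3 ≈ 106.67)
S(m) = 3*(11 + m)/(10 + m) (S(m) = 3*((11 + m)/(10 + m)) = 3*(11 + m)/(10 + m))
S(36)*(k(32) + s) = (3*(11 + 36)/(10 + 36))*(-1*32 + 320/3) = (3*47/46)*(-32 + 320/3) = (3*(1/46)*47)*(224/3) = (141/46)*(224/3) = 5264/23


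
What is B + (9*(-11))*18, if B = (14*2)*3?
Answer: -1698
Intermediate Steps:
B = 84 (B = 28*3 = 84)
B + (9*(-11))*18 = 84 + (9*(-11))*18 = 84 - 99*18 = 84 - 1782 = -1698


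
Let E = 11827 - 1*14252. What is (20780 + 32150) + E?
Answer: 50505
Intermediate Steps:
E = -2425 (E = 11827 - 14252 = -2425)
(20780 + 32150) + E = (20780 + 32150) - 2425 = 52930 - 2425 = 50505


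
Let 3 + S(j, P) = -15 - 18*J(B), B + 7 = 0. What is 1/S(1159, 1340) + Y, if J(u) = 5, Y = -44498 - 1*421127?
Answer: -50287501/108 ≈ -4.6563e+5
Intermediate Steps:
B = -7 (B = -7 + 0 = -7)
Y = -465625 (Y = -44498 - 421127 = -465625)
S(j, P) = -108 (S(j, P) = -3 + (-15 - 18*5) = -3 + (-15 - 90) = -3 - 105 = -108)
1/S(1159, 1340) + Y = 1/(-108) - 465625 = -1/108 - 465625 = -50287501/108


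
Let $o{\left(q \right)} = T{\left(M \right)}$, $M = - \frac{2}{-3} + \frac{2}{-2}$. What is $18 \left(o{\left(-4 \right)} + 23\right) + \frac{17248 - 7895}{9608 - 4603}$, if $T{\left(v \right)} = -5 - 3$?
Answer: $\frac{1360703}{5005} \approx 271.87$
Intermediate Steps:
$M = - \frac{1}{3}$ ($M = \left(-2\right) \left(- \frac{1}{3}\right) + 2 \left(- \frac{1}{2}\right) = \frac{2}{3} - 1 = - \frac{1}{3} \approx -0.33333$)
$T{\left(v \right)} = -8$ ($T{\left(v \right)} = -5 - 3 = -8$)
$o{\left(q \right)} = -8$
$18 \left(o{\left(-4 \right)} + 23\right) + \frac{17248 - 7895}{9608 - 4603} = 18 \left(-8 + 23\right) + \frac{17248 - 7895}{9608 - 4603} = 18 \cdot 15 + \frac{9353}{5005} = 270 + 9353 \cdot \frac{1}{5005} = 270 + \frac{9353}{5005} = \frac{1360703}{5005}$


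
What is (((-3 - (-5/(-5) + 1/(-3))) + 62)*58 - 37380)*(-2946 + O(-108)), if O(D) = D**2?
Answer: -296382940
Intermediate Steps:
(((-3 - (-5/(-5) + 1/(-3))) + 62)*58 - 37380)*(-2946 + O(-108)) = (((-3 - (-5/(-5) + 1/(-3))) + 62)*58 - 37380)*(-2946 + (-108)**2) = (((-3 - (-5*(-1/5) + 1*(-1/3))) + 62)*58 - 37380)*(-2946 + 11664) = (((-3 - (1 - 1/3)) + 62)*58 - 37380)*8718 = (((-3 - 1*2/3) + 62)*58 - 37380)*8718 = (((-3 - 2/3) + 62)*58 - 37380)*8718 = ((-11/3 + 62)*58 - 37380)*8718 = ((175/3)*58 - 37380)*8718 = (10150/3 - 37380)*8718 = -101990/3*8718 = -296382940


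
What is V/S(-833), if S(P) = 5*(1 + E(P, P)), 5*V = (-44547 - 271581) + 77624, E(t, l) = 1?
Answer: -119252/25 ≈ -4770.1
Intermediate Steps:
V = -238504/5 (V = ((-44547 - 271581) + 77624)/5 = (-316128 + 77624)/5 = (⅕)*(-238504) = -238504/5 ≈ -47701.)
S(P) = 10 (S(P) = 5*(1 + 1) = 5*2 = 10)
V/S(-833) = -238504/5/10 = -238504/5*⅒ = -119252/25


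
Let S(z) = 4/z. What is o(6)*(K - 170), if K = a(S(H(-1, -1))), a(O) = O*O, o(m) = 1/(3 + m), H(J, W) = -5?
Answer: -4234/225 ≈ -18.818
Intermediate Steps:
a(O) = O²
K = 16/25 (K = (4/(-5))² = (4*(-⅕))² = (-⅘)² = 16/25 ≈ 0.64000)
o(6)*(K - 170) = (16/25 - 170)/(3 + 6) = -4234/25/9 = (⅑)*(-4234/25) = -4234/225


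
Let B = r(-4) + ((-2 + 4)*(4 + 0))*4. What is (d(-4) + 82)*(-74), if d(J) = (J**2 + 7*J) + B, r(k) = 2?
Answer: -7696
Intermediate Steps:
B = 34 (B = 2 + ((-2 + 4)*(4 + 0))*4 = 2 + (2*4)*4 = 2 + 8*4 = 2 + 32 = 34)
d(J) = 34 + J**2 + 7*J (d(J) = (J**2 + 7*J) + 34 = 34 + J**2 + 7*J)
(d(-4) + 82)*(-74) = ((34 + (-4)**2 + 7*(-4)) + 82)*(-74) = ((34 + 16 - 28) + 82)*(-74) = (22 + 82)*(-74) = 104*(-74) = -7696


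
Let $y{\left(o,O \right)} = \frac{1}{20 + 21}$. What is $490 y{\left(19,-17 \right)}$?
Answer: $\frac{490}{41} \approx 11.951$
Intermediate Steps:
$y{\left(o,O \right)} = \frac{1}{41}$
$490 y{\left(19,-17 \right)} = 490 \cdot \frac{1}{41} = \frac{490}{41}$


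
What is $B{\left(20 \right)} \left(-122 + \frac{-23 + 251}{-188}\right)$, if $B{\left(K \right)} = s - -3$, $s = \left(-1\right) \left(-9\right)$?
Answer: $- \frac{69492}{47} \approx -1478.6$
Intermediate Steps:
$s = 9$
$B{\left(K \right)} = 12$ ($B{\left(K \right)} = 9 - -3 = 9 + 3 = 12$)
$B{\left(20 \right)} \left(-122 + \frac{-23 + 251}{-188}\right) = 12 \left(-122 + \frac{-23 + 251}{-188}\right) = 12 \left(-122 + 228 \left(- \frac{1}{188}\right)\right) = 12 \left(-122 - \frac{57}{47}\right) = 12 \left(- \frac{5791}{47}\right) = - \frac{69492}{47}$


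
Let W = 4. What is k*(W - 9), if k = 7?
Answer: -35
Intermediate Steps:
k*(W - 9) = 7*(4 - 9) = 7*(-5) = -35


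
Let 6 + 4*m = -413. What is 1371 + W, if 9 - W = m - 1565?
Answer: 12199/4 ≈ 3049.8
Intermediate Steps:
m = -419/4 (m = -3/2 + (¼)*(-413) = -3/2 - 413/4 = -419/4 ≈ -104.75)
W = 6715/4 (W = 9 - (-419/4 - 1565) = 9 - 1*(-6679/4) = 9 + 6679/4 = 6715/4 ≈ 1678.8)
1371 + W = 1371 + 6715/4 = 12199/4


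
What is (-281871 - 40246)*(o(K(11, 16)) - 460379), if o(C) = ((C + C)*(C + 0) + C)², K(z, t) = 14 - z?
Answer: 148153848746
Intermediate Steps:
o(C) = (C + 2*C²)² (o(C) = ((2*C)*C + C)² = (2*C² + C)² = (C + 2*C²)²)
(-281871 - 40246)*(o(K(11, 16)) - 460379) = (-281871 - 40246)*((14 - 1*11)²*(1 + 2*(14 - 1*11))² - 460379) = -322117*((14 - 11)²*(1 + 2*(14 - 11))² - 460379) = -322117*(3²*(1 + 2*3)² - 460379) = -322117*(9*(1 + 6)² - 460379) = -322117*(9*7² - 460379) = -322117*(9*49 - 460379) = -322117*(441 - 460379) = -322117*(-459938) = 148153848746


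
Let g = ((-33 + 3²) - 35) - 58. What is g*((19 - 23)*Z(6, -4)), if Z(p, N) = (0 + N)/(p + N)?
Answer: -936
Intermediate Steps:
Z(p, N) = N/(N + p)
g = -117 (g = ((-33 + 9) - 35) - 58 = (-24 - 35) - 58 = -59 - 58 = -117)
g*((19 - 23)*Z(6, -4)) = -117*(19 - 23)*(-4/(-4 + 6)) = -(-468)*(-4/2) = -(-468)*(-4*½) = -(-468)*(-2) = -117*8 = -936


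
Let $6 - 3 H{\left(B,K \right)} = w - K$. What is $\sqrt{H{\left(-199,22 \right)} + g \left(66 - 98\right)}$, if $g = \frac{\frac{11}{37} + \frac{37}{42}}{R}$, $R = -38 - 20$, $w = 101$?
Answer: $\frac{3 i \sqrt{148454915}}{7511} \approx 4.8665 i$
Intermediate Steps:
$H{\left(B,K \right)} = - \frac{95}{3} + \frac{K}{3}$ ($H{\left(B,K \right)} = 2 - \frac{101 - K}{3} = 2 + \left(- \frac{101}{3} + \frac{K}{3}\right) = - \frac{95}{3} + \frac{K}{3}$)
$R = -58$
$g = - \frac{1831}{90132}$ ($g = \frac{\frac{11}{37} + \frac{37}{42}}{-58} = \left(11 \cdot \frac{1}{37} + 37 \cdot \frac{1}{42}\right) \left(- \frac{1}{58}\right) = \left(\frac{11}{37} + \frac{37}{42}\right) \left(- \frac{1}{58}\right) = \frac{1831}{1554} \left(- \frac{1}{58}\right) = - \frac{1831}{90132} \approx -0.020315$)
$\sqrt{H{\left(-199,22 \right)} + g \left(66 - 98\right)} = \sqrt{\left(- \frac{95}{3} + \frac{1}{3} \cdot 22\right) - \frac{1831 \left(66 - 98\right)}{90132}} = \sqrt{\left(- \frac{95}{3} + \frac{22}{3}\right) - - \frac{14648}{22533}} = \sqrt{- \frac{73}{3} + \frac{14648}{22533}} = \sqrt{- \frac{177885}{7511}} = \frac{3 i \sqrt{148454915}}{7511}$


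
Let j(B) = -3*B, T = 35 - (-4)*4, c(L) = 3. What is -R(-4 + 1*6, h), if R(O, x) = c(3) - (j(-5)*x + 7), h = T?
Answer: 769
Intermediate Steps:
T = 51 (T = 35 - 1*(-16) = 35 + 16 = 51)
h = 51
R(O, x) = -4 - 15*x (R(O, x) = 3 - ((-3*(-5))*x + 7) = 3 - (15*x + 7) = 3 - (7 + 15*x) = 3 + (-7 - 15*x) = -4 - 15*x)
-R(-4 + 1*6, h) = -(-4 - 15*51) = -(-4 - 765) = -1*(-769) = 769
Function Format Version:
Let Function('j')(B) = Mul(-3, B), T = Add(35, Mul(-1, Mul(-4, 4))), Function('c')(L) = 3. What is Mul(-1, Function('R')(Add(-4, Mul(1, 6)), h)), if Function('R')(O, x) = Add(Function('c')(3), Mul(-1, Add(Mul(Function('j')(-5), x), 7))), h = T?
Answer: 769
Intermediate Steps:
T = 51 (T = Add(35, Mul(-1, -16)) = Add(35, 16) = 51)
h = 51
Function('R')(O, x) = Add(-4, Mul(-15, x)) (Function('R')(O, x) = Add(3, Mul(-1, Add(Mul(Mul(-3, -5), x), 7))) = Add(3, Mul(-1, Add(Mul(15, x), 7))) = Add(3, Mul(-1, Add(7, Mul(15, x)))) = Add(3, Add(-7, Mul(-15, x))) = Add(-4, Mul(-15, x)))
Mul(-1, Function('R')(Add(-4, Mul(1, 6)), h)) = Mul(-1, Add(-4, Mul(-15, 51))) = Mul(-1, Add(-4, -765)) = Mul(-1, -769) = 769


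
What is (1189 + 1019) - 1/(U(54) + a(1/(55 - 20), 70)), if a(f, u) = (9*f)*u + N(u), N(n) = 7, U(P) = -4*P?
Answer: 421729/191 ≈ 2208.0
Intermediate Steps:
a(f, u) = 7 + 9*f*u (a(f, u) = (9*f)*u + 7 = 9*f*u + 7 = 7 + 9*f*u)
(1189 + 1019) - 1/(U(54) + a(1/(55 - 20), 70)) = (1189 + 1019) - 1/(-4*54 + (7 + 9*70/(55 - 20))) = 2208 - 1/(-216 + (7 + 9*70/35)) = 2208 - 1/(-216 + (7 + 9*(1/35)*70)) = 2208 - 1/(-216 + (7 + 18)) = 2208 - 1/(-216 + 25) = 2208 - 1/(-191) = 2208 - 1*(-1/191) = 2208 + 1/191 = 421729/191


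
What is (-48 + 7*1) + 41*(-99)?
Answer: -4100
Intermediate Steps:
(-48 + 7*1) + 41*(-99) = (-48 + 7) - 4059 = -41 - 4059 = -4100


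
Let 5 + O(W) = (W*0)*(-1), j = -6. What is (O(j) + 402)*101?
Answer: 40097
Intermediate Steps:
O(W) = -5 (O(W) = -5 + (W*0)*(-1) = -5 + 0*(-1) = -5 + 0 = -5)
(O(j) + 402)*101 = (-5 + 402)*101 = 397*101 = 40097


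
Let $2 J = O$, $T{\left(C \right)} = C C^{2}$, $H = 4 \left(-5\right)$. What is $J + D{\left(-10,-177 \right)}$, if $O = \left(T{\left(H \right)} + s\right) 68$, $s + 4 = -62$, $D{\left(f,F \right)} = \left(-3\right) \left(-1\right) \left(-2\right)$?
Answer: $-274250$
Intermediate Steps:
$H = -20$
$T{\left(C \right)} = C^{3}$
$D{\left(f,F \right)} = -6$ ($D{\left(f,F \right)} = 3 \left(-2\right) = -6$)
$s = -66$ ($s = -4 - 62 = -66$)
$O = -548488$ ($O = \left(\left(-20\right)^{3} - 66\right) 68 = \left(-8000 - 66\right) 68 = \left(-8066\right) 68 = -548488$)
$J = -274244$ ($J = \frac{1}{2} \left(-548488\right) = -274244$)
$J + D{\left(-10,-177 \right)} = -274244 - 6 = -274250$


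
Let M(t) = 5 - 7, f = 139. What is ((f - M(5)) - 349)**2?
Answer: 43264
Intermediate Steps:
M(t) = -2
((f - M(5)) - 349)**2 = ((139 - 1*(-2)) - 349)**2 = ((139 + 2) - 349)**2 = (141 - 349)**2 = (-208)**2 = 43264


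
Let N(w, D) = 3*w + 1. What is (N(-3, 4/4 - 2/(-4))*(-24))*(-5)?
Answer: -960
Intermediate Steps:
N(w, D) = 1 + 3*w
(N(-3, 4/4 - 2/(-4))*(-24))*(-5) = ((1 + 3*(-3))*(-24))*(-5) = ((1 - 9)*(-24))*(-5) = -8*(-24)*(-5) = 192*(-5) = -960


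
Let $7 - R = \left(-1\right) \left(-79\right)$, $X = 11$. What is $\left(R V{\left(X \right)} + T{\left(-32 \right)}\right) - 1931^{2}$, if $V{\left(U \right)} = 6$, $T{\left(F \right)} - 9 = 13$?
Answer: $-3729171$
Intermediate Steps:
$T{\left(F \right)} = 22$ ($T{\left(F \right)} = 9 + 13 = 22$)
$R = -72$ ($R = 7 - \left(-1\right) \left(-79\right) = 7 - 79 = -72$)
$\left(R V{\left(X \right)} + T{\left(-32 \right)}\right) - 1931^{2} = \left(\left(-72\right) 6 + 22\right) - 1931^{2} = \left(-432 + 22\right) - 3728761 = -410 - 3728761 = -3729171$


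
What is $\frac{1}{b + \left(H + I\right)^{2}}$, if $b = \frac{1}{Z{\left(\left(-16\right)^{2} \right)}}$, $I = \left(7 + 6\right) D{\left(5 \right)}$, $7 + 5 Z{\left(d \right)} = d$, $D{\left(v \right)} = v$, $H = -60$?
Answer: $\frac{249}{6230} \approx 0.039968$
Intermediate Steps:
$Z{\left(d \right)} = - \frac{7}{5} + \frac{d}{5}$
$I = 65$ ($I = \left(7 + 6\right) 5 = 13 \cdot 5 = 65$)
$b = \frac{5}{249}$ ($b = \frac{1}{- \frac{7}{5} + \frac{\left(-16\right)^{2}}{5}} = \frac{1}{- \frac{7}{5} + \frac{1}{5} \cdot 256} = \frac{1}{- \frac{7}{5} + \frac{256}{5}} = \frac{1}{\frac{249}{5}} = \frac{5}{249} \approx 0.02008$)
$\frac{1}{b + \left(H + I\right)^{2}} = \frac{1}{\frac{5}{249} + \left(-60 + 65\right)^{2}} = \frac{1}{\frac{5}{249} + 5^{2}} = \frac{1}{\frac{5}{249} + 25} = \frac{1}{\frac{6230}{249}} = \frac{249}{6230}$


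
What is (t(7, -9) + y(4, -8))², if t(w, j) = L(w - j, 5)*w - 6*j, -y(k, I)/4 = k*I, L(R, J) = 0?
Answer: 33124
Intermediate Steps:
y(k, I) = -4*I*k (y(k, I) = -4*k*I = -4*I*k)
t(w, j) = -6*j (t(w, j) = 0*w - 6*j = 0 - 6*j = -6*j)
(t(7, -9) + y(4, -8))² = (-6*(-9) - 4*(-8)*4)² = (54 + 128)² = 182² = 33124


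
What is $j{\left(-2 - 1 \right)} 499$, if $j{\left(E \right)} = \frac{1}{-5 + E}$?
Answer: $- \frac{499}{8} \approx -62.375$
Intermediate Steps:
$j{\left(-2 - 1 \right)} 499 = \frac{1}{-5 - 3} \cdot 499 = \frac{1}{-8} \cdot 499 = \left(- \frac{1}{8}\right) 499 = - \frac{499}{8}$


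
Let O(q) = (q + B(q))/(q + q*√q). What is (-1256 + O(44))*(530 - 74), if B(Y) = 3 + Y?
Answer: -270914502/473 + 20748*√11/473 ≈ -5.7261e+5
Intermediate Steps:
O(q) = (3 + 2*q)/(q + q^(3/2)) (O(q) = (q + (3 + q))/(q + q*√q) = (3 + 2*q)/(q + q^(3/2)))
(-1256 + O(44))*(530 - 74) = (-1256 + (3 + 2*44)/(44 + 44^(3/2)))*(530 - 74) = (-1256 + (3 + 88)/(44 + 88*√11))*456 = (-1256 + 91/(44 + 88*√11))*456 = -572736 + 41496/(44 + 88*√11)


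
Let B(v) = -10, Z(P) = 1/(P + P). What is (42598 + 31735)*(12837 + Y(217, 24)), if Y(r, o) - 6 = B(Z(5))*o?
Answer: 936818799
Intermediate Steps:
Z(P) = 1/(2*P)
Y(r, o) = 6 - 10*o
(42598 + 31735)*(12837 + Y(217, 24)) = (42598 + 31735)*(12837 + (6 - 10*24)) = 74333*(12837 + (6 - 240)) = 74333*(12837 - 234) = 74333*12603 = 936818799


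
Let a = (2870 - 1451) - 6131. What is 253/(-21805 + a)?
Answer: -253/26517 ≈ -0.0095410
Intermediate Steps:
a = -4712 (a = 1419 - 6131 = -4712)
253/(-21805 + a) = 253/(-21805 - 4712) = 253/(-26517) = -1/26517*253 = -253/26517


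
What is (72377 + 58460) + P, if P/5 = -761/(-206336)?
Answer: 26996387037/206336 ≈ 1.3084e+5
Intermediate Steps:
P = 3805/206336 (P = 5*(-761/(-206336)) = 5*(-761*(-1/206336)) = 5*(761/206336) = 3805/206336 ≈ 0.018441)
(72377 + 58460) + P = (72377 + 58460) + 3805/206336 = 130837 + 3805/206336 = 26996387037/206336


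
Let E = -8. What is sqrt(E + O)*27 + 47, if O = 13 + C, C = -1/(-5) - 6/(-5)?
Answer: 47 + 108*sqrt(10)/5 ≈ 115.31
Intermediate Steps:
C = 7/5 (C = -1*(-1/5) - 6*(-1/5) = 1/5 + 6/5 = 7/5 ≈ 1.4000)
O = 72/5 (O = 13 + 7/5 = 72/5 ≈ 14.400)
sqrt(E + O)*27 + 47 = sqrt(-8 + 72/5)*27 + 47 = sqrt(32/5)*27 + 47 = (4*sqrt(10)/5)*27 + 47 = 108*sqrt(10)/5 + 47 = 47 + 108*sqrt(10)/5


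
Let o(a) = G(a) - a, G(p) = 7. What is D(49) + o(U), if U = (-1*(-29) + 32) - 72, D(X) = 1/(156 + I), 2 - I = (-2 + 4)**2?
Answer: 2773/154 ≈ 18.007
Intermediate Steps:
I = -2 (I = 2 - (-2 + 4)**2 = 2 - 1*2**2 = 2 - 1*4 = 2 - 4 = -2)
D(X) = 1/154 (D(X) = 1/(156 - 2) = 1/154)
U = -11 (U = (29 + 32) - 72 = 61 - 72 = -11)
o(a) = 7 - a
D(49) + o(U) = 1/154 + (7 - 1*(-11)) = 1/154 + (7 + 11) = 1/154 + 18 = 2773/154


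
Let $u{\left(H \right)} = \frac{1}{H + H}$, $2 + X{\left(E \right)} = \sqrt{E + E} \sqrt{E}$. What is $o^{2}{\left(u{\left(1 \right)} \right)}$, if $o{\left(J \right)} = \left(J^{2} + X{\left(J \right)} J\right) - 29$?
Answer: $\frac{\left(-119 + \sqrt{2}\right)^{2}}{16} \approx 864.15$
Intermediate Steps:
$X{\left(E \right)} = -2 + E \sqrt{2}$ ($X{\left(E \right)} = -2 + \sqrt{E + E} \sqrt{E} = -2 + \sqrt{2 E} \sqrt{E} = -2 + \sqrt{2} \sqrt{E} \sqrt{E} = -2 + E \sqrt{2}$)
$u{\left(H \right)} = \frac{1}{2 H}$
$o{\left(J \right)} = -29 + J^{2} + J \left(-2 + J \sqrt{2}\right)$ ($o{\left(J \right)} = \left(J^{2} + \left(-2 + J \sqrt{2}\right) J\right) - 29 = \left(J^{2} + J \left(-2 + J \sqrt{2}\right)\right) - 29 = -29 + J^{2} + J \left(-2 + J \sqrt{2}\right)$)
$o^{2}{\left(u{\left(1 \right)} \right)} = \left(-29 + \left(\frac{1}{2 \cdot 1}\right)^{2} + \frac{1}{2 \cdot 1} \left(-2 + \frac{1}{2 \cdot 1} \sqrt{2}\right)\right)^{2} = \left(-29 + \left(\frac{1}{2} \cdot 1\right)^{2} + \frac{1}{2} \cdot 1 \left(-2 + \frac{1}{2} \cdot 1 \sqrt{2}\right)\right)^{2} = \left(-29 + \left(\frac{1}{2}\right)^{2} + \frac{-2 + \frac{\sqrt{2}}{2}}{2}\right)^{2} = \left(-29 + \frac{1}{4} - \left(1 - \frac{\sqrt{2}}{4}\right)\right)^{2} = \left(- \frac{119}{4} + \frac{\sqrt{2}}{4}\right)^{2}$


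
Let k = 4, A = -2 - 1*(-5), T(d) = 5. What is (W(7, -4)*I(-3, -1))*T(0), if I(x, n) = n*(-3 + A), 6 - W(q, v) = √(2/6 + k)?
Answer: 0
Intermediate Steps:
A = 3 (A = -2 + 5 = 3)
W(q, v) = 6 - √39/3 (W(q, v) = 6 - √(2/6 + 4) = 6 - √(2*(⅙) + 4) = 6 - √(⅓ + 4) = 6 - √(13/3) = 6 - √39/3)
I(x, n) = 0 (I(x, n) = n*(-3 + 3) = n*0 = 0)
(W(7, -4)*I(-3, -1))*T(0) = ((6 - √39/3)*0)*5 = 0*5 = 0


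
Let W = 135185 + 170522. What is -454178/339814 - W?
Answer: -51941986338/169907 ≈ -3.0571e+5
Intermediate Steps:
W = 305707
-454178/339814 - W = -454178/339814 - 1*305707 = -454178*1/339814 - 305707 = -227089/169907 - 305707 = -51941986338/169907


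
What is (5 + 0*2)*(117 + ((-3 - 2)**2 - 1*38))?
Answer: 520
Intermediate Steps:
(5 + 0*2)*(117 + ((-3 - 2)**2 - 1*38)) = (5 + 0)*(117 + ((-5)**2 - 38)) = 5*(117 + (25 - 38)) = 5*(117 - 13) = 5*104 = 520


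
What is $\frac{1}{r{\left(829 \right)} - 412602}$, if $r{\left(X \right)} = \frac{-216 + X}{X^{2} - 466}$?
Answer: $- \frac{686775}{283364737937} \approx -2.4236 \cdot 10^{-6}$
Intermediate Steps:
$r{\left(X \right)} = \frac{-216 + X}{-466 + X^{2}}$
$\frac{1}{r{\left(829 \right)} - 412602} = \frac{1}{\frac{-216 + 829}{-466 + 829^{2}} - 412602} = \frac{1}{\frac{1}{-466 + 687241} \cdot 613 - 412602} = \frac{1}{\frac{1}{686775} \cdot 613 - 412602} = \frac{1}{\frac{613}{686775} - 412602} = \frac{1}{- \frac{283364737937}{686775}} = - \frac{686775}{283364737937}$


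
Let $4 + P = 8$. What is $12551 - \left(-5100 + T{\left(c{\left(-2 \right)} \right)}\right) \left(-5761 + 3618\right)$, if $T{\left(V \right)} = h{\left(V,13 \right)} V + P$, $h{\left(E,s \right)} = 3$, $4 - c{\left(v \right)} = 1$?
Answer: $-10888890$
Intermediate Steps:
$P = 4$ ($P = -4 + 8 = 4$)
$c{\left(v \right)} = 3$ ($c{\left(v \right)} = 4 - 1 = 3$)
$T{\left(V \right)} = 4 + 3 V$ ($T{\left(V \right)} = 3 V + 4 = 4 + 3 V$)
$12551 - \left(-5100 + T{\left(c{\left(-2 \right)} \right)}\right) \left(-5761 + 3618\right) = 12551 - \left(-5100 + \left(4 + 3 \cdot 3\right)\right) \left(-5761 + 3618\right) = 12551 - \left(-5100 + \left(4 + 9\right)\right) \left(-2143\right) = 12551 - \left(-5100 + 13\right) \left(-2143\right) = 12551 - \left(-5087\right) \left(-2143\right) = 12551 - 10901441 = -10888890$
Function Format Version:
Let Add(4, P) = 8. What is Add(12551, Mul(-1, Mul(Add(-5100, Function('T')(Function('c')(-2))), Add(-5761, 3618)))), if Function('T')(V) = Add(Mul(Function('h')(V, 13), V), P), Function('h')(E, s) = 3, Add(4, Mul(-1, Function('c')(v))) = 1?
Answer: -10888890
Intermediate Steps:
P = 4 (P = Add(-4, 8) = 4)
Function('c')(v) = 3 (Function('c')(v) = Add(4, Mul(-1, 1)) = Add(4, -1) = 3)
Function('T')(V) = Add(4, Mul(3, V)) (Function('T')(V) = Add(Mul(3, V), 4) = Add(4, Mul(3, V)))
Add(12551, Mul(-1, Mul(Add(-5100, Function('T')(Function('c')(-2))), Add(-5761, 3618)))) = Add(12551, Mul(-1, Mul(Add(-5100, Add(4, Mul(3, 3))), Add(-5761, 3618)))) = Add(12551, Mul(-1, Mul(Add(-5100, Add(4, 9)), -2143))) = Add(12551, Mul(-1, Mul(Add(-5100, 13), -2143))) = Add(12551, Mul(-1, Mul(-5087, -2143))) = Add(12551, Mul(-1, 10901441)) = Add(12551, -10901441) = -10888890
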